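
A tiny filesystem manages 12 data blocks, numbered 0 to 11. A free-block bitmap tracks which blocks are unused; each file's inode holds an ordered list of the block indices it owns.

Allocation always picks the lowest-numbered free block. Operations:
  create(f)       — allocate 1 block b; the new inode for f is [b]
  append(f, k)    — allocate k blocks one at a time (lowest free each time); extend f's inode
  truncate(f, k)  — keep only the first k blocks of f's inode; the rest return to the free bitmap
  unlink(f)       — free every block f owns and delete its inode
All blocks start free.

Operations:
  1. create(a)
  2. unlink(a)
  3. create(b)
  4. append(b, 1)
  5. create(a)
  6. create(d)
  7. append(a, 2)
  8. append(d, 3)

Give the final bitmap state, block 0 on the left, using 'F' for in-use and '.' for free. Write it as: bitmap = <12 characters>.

create(a): bitmap=F........... | a=[0]
unlink(a): bitmap=............ | 
create(b): bitmap=F........... | b=[0]
append(b, 1): bitmap=FF.......... | b=[0, 1]
create(a): bitmap=FFF......... | a=[2] b=[0, 1]
create(d): bitmap=FFFF........ | a=[2] b=[0, 1] d=[3]
append(a, 2): bitmap=FFFFFF...... | a=[2, 4, 5] b=[0, 1] d=[3]
append(d, 3): bitmap=FFFFFFFFF... | a=[2, 4, 5] b=[0, 1] d=[3, 6, 7, 8]

bitmap = FFFFFFFFF...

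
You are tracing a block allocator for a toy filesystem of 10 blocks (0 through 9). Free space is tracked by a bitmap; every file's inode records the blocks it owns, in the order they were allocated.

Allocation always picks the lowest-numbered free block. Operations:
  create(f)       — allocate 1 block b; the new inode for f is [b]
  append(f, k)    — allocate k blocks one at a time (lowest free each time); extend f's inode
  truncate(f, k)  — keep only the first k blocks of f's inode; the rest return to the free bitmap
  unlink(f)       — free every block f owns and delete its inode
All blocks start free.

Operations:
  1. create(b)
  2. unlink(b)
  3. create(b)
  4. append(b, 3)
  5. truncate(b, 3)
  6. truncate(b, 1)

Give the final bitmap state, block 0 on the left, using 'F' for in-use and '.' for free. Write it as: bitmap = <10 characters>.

after create(b) → b:[0]  free=[F.........]
after unlink(b) →   free=[..........]
after create(b) → b:[0]  free=[F.........]
after append(b, 3) → b:[0, 1, 2, 3]  free=[FFFF......]
after truncate(b, 3) → b:[0, 1, 2]  free=[FFF.......]
after truncate(b, 1) → b:[0]  free=[F.........]

bitmap = F.........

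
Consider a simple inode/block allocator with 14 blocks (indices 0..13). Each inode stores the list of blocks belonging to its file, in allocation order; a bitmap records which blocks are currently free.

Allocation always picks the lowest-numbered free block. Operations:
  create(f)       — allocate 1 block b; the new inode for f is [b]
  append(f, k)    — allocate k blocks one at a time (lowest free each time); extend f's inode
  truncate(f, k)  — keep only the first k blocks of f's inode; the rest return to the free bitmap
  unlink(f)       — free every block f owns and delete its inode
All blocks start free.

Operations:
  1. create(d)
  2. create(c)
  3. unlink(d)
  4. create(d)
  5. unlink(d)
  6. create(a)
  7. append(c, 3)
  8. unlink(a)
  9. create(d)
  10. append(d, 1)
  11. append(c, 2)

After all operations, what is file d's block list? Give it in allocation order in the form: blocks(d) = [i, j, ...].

[1] create(d) — d=0 (map F.............)
[2] create(c) — c=1 d=0 (map FF............)
[3] unlink(d) — c=1 (map .F............)
[4] create(d) — c=1 d=0 (map FF............)
[5] unlink(d) — c=1 (map .F............)
[6] create(a) — a=0 c=1 (map FF............)
[7] append(c, 3) — a=0 c=1,2,3,4 (map FFFFF.........)
[8] unlink(a) — c=1,2,3,4 (map .FFFF.........)
[9] create(d) — c=1,2,3,4 d=0 (map FFFFF.........)
[10] append(d, 1) — c=1,2,3,4 d=0,5 (map FFFFFF........)
[11] append(c, 2) — c=1,2,3,4,6,7 d=0,5 (map FFFFFFFF......)

blocks(d) = [0, 5]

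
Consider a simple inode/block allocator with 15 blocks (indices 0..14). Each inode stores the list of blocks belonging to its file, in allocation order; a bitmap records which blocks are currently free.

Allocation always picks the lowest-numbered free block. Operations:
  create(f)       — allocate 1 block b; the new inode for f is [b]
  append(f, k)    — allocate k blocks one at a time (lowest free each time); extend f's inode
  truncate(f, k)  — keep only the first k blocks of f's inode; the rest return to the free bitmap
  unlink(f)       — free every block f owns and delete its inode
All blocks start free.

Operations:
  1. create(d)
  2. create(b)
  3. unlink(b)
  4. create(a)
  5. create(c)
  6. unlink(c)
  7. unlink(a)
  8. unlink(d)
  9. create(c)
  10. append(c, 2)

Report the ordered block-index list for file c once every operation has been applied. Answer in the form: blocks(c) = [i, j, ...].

[1] create(d) — d=0 (map F..............)
[2] create(b) — b=1 d=0 (map FF.............)
[3] unlink(b) — d=0 (map F..............)
[4] create(a) — a=1 d=0 (map FF.............)
[5] create(c) — a=1 c=2 d=0 (map FFF............)
[6] unlink(c) — a=1 d=0 (map FF.............)
[7] unlink(a) — d=0 (map F..............)
[8] unlink(d) —  (map ...............)
[9] create(c) — c=0 (map F..............)
[10] append(c, 2) — c=0,1,2 (map FFF............)

blocks(c) = [0, 1, 2]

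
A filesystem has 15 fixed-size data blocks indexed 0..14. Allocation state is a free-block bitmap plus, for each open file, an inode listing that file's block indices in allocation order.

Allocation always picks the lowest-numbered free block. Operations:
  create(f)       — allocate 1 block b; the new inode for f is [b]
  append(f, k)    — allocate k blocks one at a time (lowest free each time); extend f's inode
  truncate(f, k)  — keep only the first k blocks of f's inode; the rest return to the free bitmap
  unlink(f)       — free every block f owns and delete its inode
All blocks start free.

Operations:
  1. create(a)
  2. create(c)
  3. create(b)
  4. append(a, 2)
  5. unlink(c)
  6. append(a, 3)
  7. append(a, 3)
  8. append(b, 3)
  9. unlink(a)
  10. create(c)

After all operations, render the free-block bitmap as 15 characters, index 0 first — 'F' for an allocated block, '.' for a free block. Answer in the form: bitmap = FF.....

bitmap = F.F.......FFF..

[1] create(a) — a=0 (map F..............)
[2] create(c) — a=0 c=1 (map FF.............)
[3] create(b) — a=0 b=2 c=1 (map FFF............)
[4] append(a, 2) — a=0,3,4 b=2 c=1 (map FFFFF..........)
[5] unlink(c) — a=0,3,4 b=2 (map F.FFF..........)
[6] append(a, 3) — a=0,3,4,1,5,6 b=2 (map FFFFFFF........)
[7] append(a, 3) — a=0,3,4,1,5,6,7,8,9 b=2 (map FFFFFFFFFF.....)
[8] append(b, 3) — a=0,3,4,1,5,6,7,8,9 b=2,10,11,12 (map FFFFFFFFFFFFF..)
[9] unlink(a) — b=2,10,11,12 (map ..F.......FFF..)
[10] create(c) — b=2,10,11,12 c=0 (map F.F.......FFF..)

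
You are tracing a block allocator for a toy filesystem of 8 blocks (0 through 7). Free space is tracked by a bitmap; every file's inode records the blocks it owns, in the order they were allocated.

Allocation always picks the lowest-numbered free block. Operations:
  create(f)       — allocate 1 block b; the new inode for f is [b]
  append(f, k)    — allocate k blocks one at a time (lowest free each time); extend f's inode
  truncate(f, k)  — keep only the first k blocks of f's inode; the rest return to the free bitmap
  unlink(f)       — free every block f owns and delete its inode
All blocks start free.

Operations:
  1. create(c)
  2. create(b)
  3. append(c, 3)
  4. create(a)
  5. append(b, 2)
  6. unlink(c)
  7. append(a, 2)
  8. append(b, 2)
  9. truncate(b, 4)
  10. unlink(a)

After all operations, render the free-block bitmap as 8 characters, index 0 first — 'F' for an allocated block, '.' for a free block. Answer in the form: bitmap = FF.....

bitmap = .F.F..FF

[1] create(c) — c=0 (map F.......)
[2] create(b) — b=1 c=0 (map FF......)
[3] append(c, 3) — b=1 c=0,2,3,4 (map FFFFF...)
[4] create(a) — a=5 b=1 c=0,2,3,4 (map FFFFFF..)
[5] append(b, 2) — a=5 b=1,6,7 c=0,2,3,4 (map FFFFFFFF)
[6] unlink(c) — a=5 b=1,6,7 (map .F...FFF)
[7] append(a, 2) — a=5,0,2 b=1,6,7 (map FFF..FFF)
[8] append(b, 2) — a=5,0,2 b=1,6,7,3,4 (map FFFFFFFF)
[9] truncate(b, 4) — a=5,0,2 b=1,6,7,3 (map FFFF.FFF)
[10] unlink(a) — b=1,6,7,3 (map .F.F..FF)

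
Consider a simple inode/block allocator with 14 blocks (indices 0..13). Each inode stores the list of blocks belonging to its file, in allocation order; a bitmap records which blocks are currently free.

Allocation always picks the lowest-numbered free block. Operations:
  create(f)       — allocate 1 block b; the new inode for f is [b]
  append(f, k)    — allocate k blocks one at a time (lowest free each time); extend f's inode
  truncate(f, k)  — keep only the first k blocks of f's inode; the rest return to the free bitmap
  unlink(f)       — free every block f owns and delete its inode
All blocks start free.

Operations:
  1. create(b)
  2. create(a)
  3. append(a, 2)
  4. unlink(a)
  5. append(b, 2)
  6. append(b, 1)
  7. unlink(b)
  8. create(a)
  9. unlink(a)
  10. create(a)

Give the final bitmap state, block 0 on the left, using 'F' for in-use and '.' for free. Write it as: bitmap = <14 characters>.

  1. create(b)  ⇒  F.............  {b→[0]}
  2. create(a)  ⇒  FF............  {a→[1]; b→[0]}
  3. append(a, 2)  ⇒  FFFF..........  {a→[1, 2, 3]; b→[0]}
  4. unlink(a)  ⇒  F.............  {b→[0]}
  5. append(b, 2)  ⇒  FFF...........  {b→[0, 1, 2]}
  6. append(b, 1)  ⇒  FFFF..........  {b→[0, 1, 2, 3]}
  7. unlink(b)  ⇒  ..............  {}
  8. create(a)  ⇒  F.............  {a→[0]}
  9. unlink(a)  ⇒  ..............  {}
  10. create(a)  ⇒  F.............  {a→[0]}

bitmap = F.............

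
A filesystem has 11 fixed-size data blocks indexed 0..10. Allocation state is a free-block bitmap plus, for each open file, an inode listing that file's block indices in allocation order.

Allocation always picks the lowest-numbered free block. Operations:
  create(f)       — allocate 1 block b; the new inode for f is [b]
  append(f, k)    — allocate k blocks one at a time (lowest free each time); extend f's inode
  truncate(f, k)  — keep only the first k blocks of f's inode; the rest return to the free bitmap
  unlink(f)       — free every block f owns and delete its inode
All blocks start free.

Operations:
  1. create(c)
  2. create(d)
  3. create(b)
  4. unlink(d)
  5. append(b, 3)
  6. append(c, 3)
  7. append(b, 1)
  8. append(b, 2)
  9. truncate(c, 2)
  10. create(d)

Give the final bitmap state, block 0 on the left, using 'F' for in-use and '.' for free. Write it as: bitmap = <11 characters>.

after create(c) → c:[0]  free=[F..........]
after create(d) → c:[0], d:[1]  free=[FF.........]
after create(b) → b:[2], c:[0], d:[1]  free=[FFF........]
after unlink(d) → b:[2], c:[0]  free=[F.F........]
after append(b, 3) → b:[2, 1, 3, 4], c:[0]  free=[FFFFF......]
after append(c, 3) → b:[2, 1, 3, 4], c:[0, 5, 6, 7]  free=[FFFFFFFF...]
after append(b, 1) → b:[2, 1, 3, 4, 8], c:[0, 5, 6, 7]  free=[FFFFFFFFF..]
after append(b, 2) → b:[2, 1, 3, 4, 8, 9, 10], c:[0, 5, 6, 7]  free=[FFFFFFFFFFF]
after truncate(c, 2) → b:[2, 1, 3, 4, 8, 9, 10], c:[0, 5]  free=[FFFFFF..FFF]
after create(d) → b:[2, 1, 3, 4, 8, 9, 10], c:[0, 5], d:[6]  free=[FFFFFFF.FFF]

bitmap = FFFFFFF.FFF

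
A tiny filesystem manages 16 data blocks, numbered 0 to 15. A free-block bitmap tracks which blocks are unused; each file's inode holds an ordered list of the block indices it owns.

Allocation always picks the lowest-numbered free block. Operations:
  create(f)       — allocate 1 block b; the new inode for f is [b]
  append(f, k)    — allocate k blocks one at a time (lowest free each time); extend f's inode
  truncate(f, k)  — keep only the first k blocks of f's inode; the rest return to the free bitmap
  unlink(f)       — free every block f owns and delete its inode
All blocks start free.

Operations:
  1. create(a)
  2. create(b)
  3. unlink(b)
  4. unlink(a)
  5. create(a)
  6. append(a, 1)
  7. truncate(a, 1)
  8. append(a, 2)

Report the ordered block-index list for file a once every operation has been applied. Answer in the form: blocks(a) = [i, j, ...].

blocks(a) = [0, 1, 2]

  1. create(a)  ⇒  F...............  {a→[0]}
  2. create(b)  ⇒  FF..............  {a→[0]; b→[1]}
  3. unlink(b)  ⇒  F...............  {a→[0]}
  4. unlink(a)  ⇒  ................  {}
  5. create(a)  ⇒  F...............  {a→[0]}
  6. append(a, 1)  ⇒  FF..............  {a→[0, 1]}
  7. truncate(a, 1)  ⇒  F...............  {a→[0]}
  8. append(a, 2)  ⇒  FFF.............  {a→[0, 1, 2]}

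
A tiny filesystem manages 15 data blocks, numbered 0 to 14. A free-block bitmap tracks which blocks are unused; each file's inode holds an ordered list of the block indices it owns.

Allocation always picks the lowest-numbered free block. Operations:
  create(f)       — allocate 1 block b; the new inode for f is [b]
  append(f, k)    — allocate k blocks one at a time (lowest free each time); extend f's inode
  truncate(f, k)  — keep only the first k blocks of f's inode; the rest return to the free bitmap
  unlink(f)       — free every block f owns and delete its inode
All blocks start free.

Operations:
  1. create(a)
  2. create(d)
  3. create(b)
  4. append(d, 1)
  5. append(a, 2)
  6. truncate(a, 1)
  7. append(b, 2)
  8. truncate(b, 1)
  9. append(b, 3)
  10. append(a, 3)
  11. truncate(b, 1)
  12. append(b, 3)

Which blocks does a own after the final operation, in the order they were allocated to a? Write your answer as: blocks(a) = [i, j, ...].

blocks(a) = [0, 7, 8, 9]

after create(a) → a:[0]  free=[F..............]
after create(d) → a:[0], d:[1]  free=[FF.............]
after create(b) → a:[0], b:[2], d:[1]  free=[FFF............]
after append(d, 1) → a:[0], b:[2], d:[1, 3]  free=[FFFF...........]
after append(a, 2) → a:[0, 4, 5], b:[2], d:[1, 3]  free=[FFFFFF.........]
after truncate(a, 1) → a:[0], b:[2], d:[1, 3]  free=[FFFF...........]
after append(b, 2) → a:[0], b:[2, 4, 5], d:[1, 3]  free=[FFFFFF.........]
after truncate(b, 1) → a:[0], b:[2], d:[1, 3]  free=[FFFF...........]
after append(b, 3) → a:[0], b:[2, 4, 5, 6], d:[1, 3]  free=[FFFFFFF........]
after append(a, 3) → a:[0, 7, 8, 9], b:[2, 4, 5, 6], d:[1, 3]  free=[FFFFFFFFFF.....]
after truncate(b, 1) → a:[0, 7, 8, 9], b:[2], d:[1, 3]  free=[FFFF...FFF.....]
after append(b, 3) → a:[0, 7, 8, 9], b:[2, 4, 5, 6], d:[1, 3]  free=[FFFFFFFFFF.....]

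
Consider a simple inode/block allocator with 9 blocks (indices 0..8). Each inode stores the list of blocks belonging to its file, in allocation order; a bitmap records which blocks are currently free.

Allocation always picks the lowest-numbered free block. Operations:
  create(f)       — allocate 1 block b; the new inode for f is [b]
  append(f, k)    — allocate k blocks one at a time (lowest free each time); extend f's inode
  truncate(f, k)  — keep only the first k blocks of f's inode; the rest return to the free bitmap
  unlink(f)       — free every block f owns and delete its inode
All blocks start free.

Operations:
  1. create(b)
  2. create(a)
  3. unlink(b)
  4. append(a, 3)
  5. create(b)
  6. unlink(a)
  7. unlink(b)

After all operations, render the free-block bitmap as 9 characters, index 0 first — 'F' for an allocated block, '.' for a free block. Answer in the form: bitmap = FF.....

bitmap = .........

  1. create(b)  ⇒  F........  {b→[0]}
  2. create(a)  ⇒  FF.......  {a→[1]; b→[0]}
  3. unlink(b)  ⇒  .F.......  {a→[1]}
  4. append(a, 3)  ⇒  FFFF.....  {a→[1, 0, 2, 3]}
  5. create(b)  ⇒  FFFFF....  {a→[1, 0, 2, 3]; b→[4]}
  6. unlink(a)  ⇒  ....F....  {b→[4]}
  7. unlink(b)  ⇒  .........  {}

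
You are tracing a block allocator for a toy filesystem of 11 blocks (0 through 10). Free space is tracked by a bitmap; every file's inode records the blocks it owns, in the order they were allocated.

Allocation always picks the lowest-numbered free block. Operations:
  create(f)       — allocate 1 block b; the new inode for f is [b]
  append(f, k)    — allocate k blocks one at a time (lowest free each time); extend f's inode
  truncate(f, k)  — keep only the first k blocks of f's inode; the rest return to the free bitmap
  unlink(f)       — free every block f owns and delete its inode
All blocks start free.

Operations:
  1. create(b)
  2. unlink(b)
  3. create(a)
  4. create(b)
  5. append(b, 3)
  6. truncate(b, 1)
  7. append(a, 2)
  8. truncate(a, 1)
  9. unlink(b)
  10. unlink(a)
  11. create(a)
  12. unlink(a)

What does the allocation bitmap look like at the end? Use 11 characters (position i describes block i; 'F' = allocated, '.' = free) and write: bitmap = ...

bitmap = ...........

after create(b) → b:[0]  free=[F..........]
after unlink(b) →   free=[...........]
after create(a) → a:[0]  free=[F..........]
after create(b) → a:[0], b:[1]  free=[FF.........]
after append(b, 3) → a:[0], b:[1, 2, 3, 4]  free=[FFFFF......]
after truncate(b, 1) → a:[0], b:[1]  free=[FF.........]
after append(a, 2) → a:[0, 2, 3], b:[1]  free=[FFFF.......]
after truncate(a, 1) → a:[0], b:[1]  free=[FF.........]
after unlink(b) → a:[0]  free=[F..........]
after unlink(a) →   free=[...........]
after create(a) → a:[0]  free=[F..........]
after unlink(a) →   free=[...........]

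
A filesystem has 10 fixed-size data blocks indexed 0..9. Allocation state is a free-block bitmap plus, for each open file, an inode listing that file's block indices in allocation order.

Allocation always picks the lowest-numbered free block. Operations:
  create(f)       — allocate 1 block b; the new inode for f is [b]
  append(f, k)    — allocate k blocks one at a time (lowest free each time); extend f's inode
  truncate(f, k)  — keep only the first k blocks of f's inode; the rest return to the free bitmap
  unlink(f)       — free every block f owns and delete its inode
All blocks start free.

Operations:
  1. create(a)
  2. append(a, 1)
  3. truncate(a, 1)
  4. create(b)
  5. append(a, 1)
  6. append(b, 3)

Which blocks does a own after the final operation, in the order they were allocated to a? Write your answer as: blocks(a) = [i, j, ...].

after create(a) → a:[0]  free=[F.........]
after append(a, 1) → a:[0, 1]  free=[FF........]
after truncate(a, 1) → a:[0]  free=[F.........]
after create(b) → a:[0], b:[1]  free=[FF........]
after append(a, 1) → a:[0, 2], b:[1]  free=[FFF.......]
after append(b, 3) → a:[0, 2], b:[1, 3, 4, 5]  free=[FFFFFF....]

blocks(a) = [0, 2]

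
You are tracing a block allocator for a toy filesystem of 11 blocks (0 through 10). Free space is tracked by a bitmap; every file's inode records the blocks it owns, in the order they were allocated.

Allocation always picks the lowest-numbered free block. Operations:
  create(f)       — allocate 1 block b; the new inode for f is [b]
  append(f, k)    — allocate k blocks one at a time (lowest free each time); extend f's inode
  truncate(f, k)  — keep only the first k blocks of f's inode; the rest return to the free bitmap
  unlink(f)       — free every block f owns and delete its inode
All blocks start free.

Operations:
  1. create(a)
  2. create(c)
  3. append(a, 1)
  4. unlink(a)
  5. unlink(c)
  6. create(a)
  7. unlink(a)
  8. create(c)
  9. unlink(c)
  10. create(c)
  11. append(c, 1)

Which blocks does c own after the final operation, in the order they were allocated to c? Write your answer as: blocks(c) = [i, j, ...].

blocks(c) = [0, 1]

after create(a) → a:[0]  free=[F..........]
after create(c) → a:[0], c:[1]  free=[FF.........]
after append(a, 1) → a:[0, 2], c:[1]  free=[FFF........]
after unlink(a) → c:[1]  free=[.F.........]
after unlink(c) →   free=[...........]
after create(a) → a:[0]  free=[F..........]
after unlink(a) →   free=[...........]
after create(c) → c:[0]  free=[F..........]
after unlink(c) →   free=[...........]
after create(c) → c:[0]  free=[F..........]
after append(c, 1) → c:[0, 1]  free=[FF.........]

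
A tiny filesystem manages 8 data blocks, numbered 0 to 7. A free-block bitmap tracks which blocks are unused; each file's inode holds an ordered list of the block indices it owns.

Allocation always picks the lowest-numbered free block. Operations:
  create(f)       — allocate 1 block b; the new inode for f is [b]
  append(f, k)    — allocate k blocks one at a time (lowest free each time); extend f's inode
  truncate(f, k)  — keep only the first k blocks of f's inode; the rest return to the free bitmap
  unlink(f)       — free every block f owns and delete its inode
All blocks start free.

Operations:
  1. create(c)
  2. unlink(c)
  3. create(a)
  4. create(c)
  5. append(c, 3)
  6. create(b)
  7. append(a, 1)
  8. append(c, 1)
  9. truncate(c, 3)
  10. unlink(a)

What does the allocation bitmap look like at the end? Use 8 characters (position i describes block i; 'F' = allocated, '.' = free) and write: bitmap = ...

bitmap = .FFF.F..

after create(c) → c:[0]  free=[F.......]
after unlink(c) →   free=[........]
after create(a) → a:[0]  free=[F.......]
after create(c) → a:[0], c:[1]  free=[FF......]
after append(c, 3) → a:[0], c:[1, 2, 3, 4]  free=[FFFFF...]
after create(b) → a:[0], b:[5], c:[1, 2, 3, 4]  free=[FFFFFF..]
after append(a, 1) → a:[0, 6], b:[5], c:[1, 2, 3, 4]  free=[FFFFFFF.]
after append(c, 1) → a:[0, 6], b:[5], c:[1, 2, 3, 4, 7]  free=[FFFFFFFF]
after truncate(c, 3) → a:[0, 6], b:[5], c:[1, 2, 3]  free=[FFFF.FF.]
after unlink(a) → b:[5], c:[1, 2, 3]  free=[.FFF.F..]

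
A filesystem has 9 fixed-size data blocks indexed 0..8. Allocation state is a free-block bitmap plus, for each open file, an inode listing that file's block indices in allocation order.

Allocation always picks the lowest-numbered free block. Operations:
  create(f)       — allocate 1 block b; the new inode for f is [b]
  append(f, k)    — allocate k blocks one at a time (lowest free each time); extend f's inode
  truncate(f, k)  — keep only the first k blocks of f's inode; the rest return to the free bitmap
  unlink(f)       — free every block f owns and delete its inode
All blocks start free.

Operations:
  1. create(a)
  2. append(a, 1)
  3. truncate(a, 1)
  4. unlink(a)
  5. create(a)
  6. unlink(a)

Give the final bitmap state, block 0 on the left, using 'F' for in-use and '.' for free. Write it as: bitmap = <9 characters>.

create(a): bitmap=F........ | a=[0]
append(a, 1): bitmap=FF....... | a=[0, 1]
truncate(a, 1): bitmap=F........ | a=[0]
unlink(a): bitmap=......... | 
create(a): bitmap=F........ | a=[0]
unlink(a): bitmap=......... | 

bitmap = .........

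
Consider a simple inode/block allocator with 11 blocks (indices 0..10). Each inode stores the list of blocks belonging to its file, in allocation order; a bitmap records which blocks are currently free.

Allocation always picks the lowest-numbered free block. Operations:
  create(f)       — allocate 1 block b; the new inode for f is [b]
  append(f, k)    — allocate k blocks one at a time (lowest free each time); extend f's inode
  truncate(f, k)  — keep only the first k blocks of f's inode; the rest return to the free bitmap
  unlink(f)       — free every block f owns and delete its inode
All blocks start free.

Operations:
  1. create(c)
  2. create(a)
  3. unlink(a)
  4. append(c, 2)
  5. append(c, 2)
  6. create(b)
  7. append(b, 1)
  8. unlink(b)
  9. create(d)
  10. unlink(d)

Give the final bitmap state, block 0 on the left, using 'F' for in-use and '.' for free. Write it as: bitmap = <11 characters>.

bitmap = FFFFF......

create(c): bitmap=F.......... | c=[0]
create(a): bitmap=FF......... | a=[1] c=[0]
unlink(a): bitmap=F.......... | c=[0]
append(c, 2): bitmap=FFF........ | c=[0, 1, 2]
append(c, 2): bitmap=FFFFF...... | c=[0, 1, 2, 3, 4]
create(b): bitmap=FFFFFF..... | b=[5] c=[0, 1, 2, 3, 4]
append(b, 1): bitmap=FFFFFFF.... | b=[5, 6] c=[0, 1, 2, 3, 4]
unlink(b): bitmap=FFFFF...... | c=[0, 1, 2, 3, 4]
create(d): bitmap=FFFFFF..... | c=[0, 1, 2, 3, 4] d=[5]
unlink(d): bitmap=FFFFF...... | c=[0, 1, 2, 3, 4]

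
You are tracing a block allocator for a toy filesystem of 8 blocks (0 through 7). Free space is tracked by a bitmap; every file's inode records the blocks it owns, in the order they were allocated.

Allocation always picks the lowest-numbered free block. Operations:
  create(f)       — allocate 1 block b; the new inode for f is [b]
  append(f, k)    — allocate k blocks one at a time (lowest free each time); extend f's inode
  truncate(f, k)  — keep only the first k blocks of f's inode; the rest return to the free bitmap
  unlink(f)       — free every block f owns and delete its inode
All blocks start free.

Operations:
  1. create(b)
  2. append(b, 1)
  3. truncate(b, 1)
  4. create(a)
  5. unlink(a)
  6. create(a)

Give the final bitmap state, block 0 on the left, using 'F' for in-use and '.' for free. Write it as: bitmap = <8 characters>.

create(b): bitmap=F....... | b=[0]
append(b, 1): bitmap=FF...... | b=[0, 1]
truncate(b, 1): bitmap=F....... | b=[0]
create(a): bitmap=FF...... | a=[1] b=[0]
unlink(a): bitmap=F....... | b=[0]
create(a): bitmap=FF...... | a=[1] b=[0]

bitmap = FF......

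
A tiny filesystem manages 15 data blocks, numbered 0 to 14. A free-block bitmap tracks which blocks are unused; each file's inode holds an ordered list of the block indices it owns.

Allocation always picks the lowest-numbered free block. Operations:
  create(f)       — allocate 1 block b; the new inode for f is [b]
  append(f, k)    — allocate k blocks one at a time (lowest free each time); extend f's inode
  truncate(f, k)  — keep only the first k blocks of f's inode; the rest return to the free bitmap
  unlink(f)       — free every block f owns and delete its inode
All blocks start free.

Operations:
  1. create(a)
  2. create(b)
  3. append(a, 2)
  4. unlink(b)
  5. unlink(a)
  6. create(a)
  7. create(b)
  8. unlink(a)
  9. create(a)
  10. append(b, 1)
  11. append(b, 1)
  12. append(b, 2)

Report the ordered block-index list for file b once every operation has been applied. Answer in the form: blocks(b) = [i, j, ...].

blocks(b) = [1, 2, 3, 4, 5]

[1] create(a) — a=0 (map F..............)
[2] create(b) — a=0 b=1 (map FF.............)
[3] append(a, 2) — a=0,2,3 b=1 (map FFFF...........)
[4] unlink(b) — a=0,2,3 (map F.FF...........)
[5] unlink(a) —  (map ...............)
[6] create(a) — a=0 (map F..............)
[7] create(b) — a=0 b=1 (map FF.............)
[8] unlink(a) — b=1 (map .F.............)
[9] create(a) — a=0 b=1 (map FF.............)
[10] append(b, 1) — a=0 b=1,2 (map FFF............)
[11] append(b, 1) — a=0 b=1,2,3 (map FFFF...........)
[12] append(b, 2) — a=0 b=1,2,3,4,5 (map FFFFFF.........)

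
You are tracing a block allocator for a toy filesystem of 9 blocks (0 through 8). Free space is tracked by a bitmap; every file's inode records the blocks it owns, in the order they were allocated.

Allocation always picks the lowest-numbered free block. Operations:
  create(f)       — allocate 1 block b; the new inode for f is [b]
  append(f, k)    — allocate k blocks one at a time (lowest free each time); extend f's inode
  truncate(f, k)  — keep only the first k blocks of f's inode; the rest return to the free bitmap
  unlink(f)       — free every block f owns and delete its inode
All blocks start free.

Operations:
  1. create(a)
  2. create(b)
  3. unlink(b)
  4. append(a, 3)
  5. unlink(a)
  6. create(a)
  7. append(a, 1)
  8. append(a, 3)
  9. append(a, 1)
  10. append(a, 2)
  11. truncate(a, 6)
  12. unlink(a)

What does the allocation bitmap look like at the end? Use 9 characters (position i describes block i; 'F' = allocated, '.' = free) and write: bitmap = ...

[1] create(a) — a=0 (map F........)
[2] create(b) — a=0 b=1 (map FF.......)
[3] unlink(b) — a=0 (map F........)
[4] append(a, 3) — a=0,1,2,3 (map FFFF.....)
[5] unlink(a) —  (map .........)
[6] create(a) — a=0 (map F........)
[7] append(a, 1) — a=0,1 (map FF.......)
[8] append(a, 3) — a=0,1,2,3,4 (map FFFFF....)
[9] append(a, 1) — a=0,1,2,3,4,5 (map FFFFFF...)
[10] append(a, 2) — a=0,1,2,3,4,5,6,7 (map FFFFFFFF.)
[11] truncate(a, 6) — a=0,1,2,3,4,5 (map FFFFFF...)
[12] unlink(a) —  (map .........)

bitmap = .........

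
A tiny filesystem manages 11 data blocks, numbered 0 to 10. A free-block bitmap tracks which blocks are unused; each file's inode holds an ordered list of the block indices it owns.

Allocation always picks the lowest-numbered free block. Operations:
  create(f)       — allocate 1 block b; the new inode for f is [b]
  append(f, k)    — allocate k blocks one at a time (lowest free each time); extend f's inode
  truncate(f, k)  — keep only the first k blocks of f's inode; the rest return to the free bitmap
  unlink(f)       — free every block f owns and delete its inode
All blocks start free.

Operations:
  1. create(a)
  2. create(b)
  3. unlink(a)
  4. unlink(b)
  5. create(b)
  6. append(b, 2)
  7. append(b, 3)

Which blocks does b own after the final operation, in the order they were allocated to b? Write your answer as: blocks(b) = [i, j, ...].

[1] create(a) — a=0 (map F..........)
[2] create(b) — a=0 b=1 (map FF.........)
[3] unlink(a) — b=1 (map .F.........)
[4] unlink(b) —  (map ...........)
[5] create(b) — b=0 (map F..........)
[6] append(b, 2) — b=0,1,2 (map FFF........)
[7] append(b, 3) — b=0,1,2,3,4,5 (map FFFFFF.....)

blocks(b) = [0, 1, 2, 3, 4, 5]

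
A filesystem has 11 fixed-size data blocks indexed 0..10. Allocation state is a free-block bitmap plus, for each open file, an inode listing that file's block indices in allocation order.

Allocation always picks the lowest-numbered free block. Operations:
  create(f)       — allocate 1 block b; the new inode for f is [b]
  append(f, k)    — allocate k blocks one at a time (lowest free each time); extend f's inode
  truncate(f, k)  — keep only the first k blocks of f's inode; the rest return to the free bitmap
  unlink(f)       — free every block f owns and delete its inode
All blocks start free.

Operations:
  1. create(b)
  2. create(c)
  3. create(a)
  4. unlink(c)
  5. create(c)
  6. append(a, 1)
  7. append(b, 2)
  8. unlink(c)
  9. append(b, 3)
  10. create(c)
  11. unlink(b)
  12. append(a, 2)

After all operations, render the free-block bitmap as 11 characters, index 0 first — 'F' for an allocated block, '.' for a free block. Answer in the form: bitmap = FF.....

bitmap = FFFF....F..

  1. create(b)  ⇒  F..........  {b→[0]}
  2. create(c)  ⇒  FF.........  {b→[0]; c→[1]}
  3. create(a)  ⇒  FFF........  {a→[2]; b→[0]; c→[1]}
  4. unlink(c)  ⇒  F.F........  {a→[2]; b→[0]}
  5. create(c)  ⇒  FFF........  {a→[2]; b→[0]; c→[1]}
  6. append(a, 1)  ⇒  FFFF.......  {a→[2, 3]; b→[0]; c→[1]}
  7. append(b, 2)  ⇒  FFFFFF.....  {a→[2, 3]; b→[0, 4, 5]; c→[1]}
  8. unlink(c)  ⇒  F.FFFF.....  {a→[2, 3]; b→[0, 4, 5]}
  9. append(b, 3)  ⇒  FFFFFFFF...  {a→[2, 3]; b→[0, 4, 5, 1, 6, 7]}
  10. create(c)  ⇒  FFFFFFFFF..  {a→[2, 3]; b→[0, 4, 5, 1, 6, 7]; c→[8]}
  11. unlink(b)  ⇒  ..FF....F..  {a→[2, 3]; c→[8]}
  12. append(a, 2)  ⇒  FFFF....F..  {a→[2, 3, 0, 1]; c→[8]}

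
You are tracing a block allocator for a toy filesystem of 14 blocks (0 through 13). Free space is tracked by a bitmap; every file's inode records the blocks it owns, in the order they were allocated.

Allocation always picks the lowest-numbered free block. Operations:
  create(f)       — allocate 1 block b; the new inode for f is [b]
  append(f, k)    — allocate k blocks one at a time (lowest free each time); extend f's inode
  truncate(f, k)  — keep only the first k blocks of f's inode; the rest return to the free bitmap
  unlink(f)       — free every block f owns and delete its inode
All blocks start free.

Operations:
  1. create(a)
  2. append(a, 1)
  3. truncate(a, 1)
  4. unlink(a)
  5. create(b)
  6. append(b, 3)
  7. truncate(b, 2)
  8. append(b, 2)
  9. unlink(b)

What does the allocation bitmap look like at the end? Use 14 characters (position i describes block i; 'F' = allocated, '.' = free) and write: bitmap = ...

after create(a) → a:[0]  free=[F.............]
after append(a, 1) → a:[0, 1]  free=[FF............]
after truncate(a, 1) → a:[0]  free=[F.............]
after unlink(a) →   free=[..............]
after create(b) → b:[0]  free=[F.............]
after append(b, 3) → b:[0, 1, 2, 3]  free=[FFFF..........]
after truncate(b, 2) → b:[0, 1]  free=[FF............]
after append(b, 2) → b:[0, 1, 2, 3]  free=[FFFF..........]
after unlink(b) →   free=[..............]

bitmap = ..............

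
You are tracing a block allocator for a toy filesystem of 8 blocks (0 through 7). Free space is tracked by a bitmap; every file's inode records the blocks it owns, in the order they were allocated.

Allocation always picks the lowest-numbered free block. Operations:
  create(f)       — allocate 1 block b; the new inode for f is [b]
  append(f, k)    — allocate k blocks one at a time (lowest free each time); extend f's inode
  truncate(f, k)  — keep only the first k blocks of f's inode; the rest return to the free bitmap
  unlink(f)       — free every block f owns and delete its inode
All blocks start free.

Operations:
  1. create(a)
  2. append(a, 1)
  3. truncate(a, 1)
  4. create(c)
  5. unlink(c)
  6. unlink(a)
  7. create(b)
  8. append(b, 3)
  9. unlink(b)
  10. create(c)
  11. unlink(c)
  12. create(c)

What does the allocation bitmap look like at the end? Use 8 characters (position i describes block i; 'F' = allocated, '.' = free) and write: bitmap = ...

after create(a) → a:[0]  free=[F.......]
after append(a, 1) → a:[0, 1]  free=[FF......]
after truncate(a, 1) → a:[0]  free=[F.......]
after create(c) → a:[0], c:[1]  free=[FF......]
after unlink(c) → a:[0]  free=[F.......]
after unlink(a) →   free=[........]
after create(b) → b:[0]  free=[F.......]
after append(b, 3) → b:[0, 1, 2, 3]  free=[FFFF....]
after unlink(b) →   free=[........]
after create(c) → c:[0]  free=[F.......]
after unlink(c) →   free=[........]
after create(c) → c:[0]  free=[F.......]

bitmap = F.......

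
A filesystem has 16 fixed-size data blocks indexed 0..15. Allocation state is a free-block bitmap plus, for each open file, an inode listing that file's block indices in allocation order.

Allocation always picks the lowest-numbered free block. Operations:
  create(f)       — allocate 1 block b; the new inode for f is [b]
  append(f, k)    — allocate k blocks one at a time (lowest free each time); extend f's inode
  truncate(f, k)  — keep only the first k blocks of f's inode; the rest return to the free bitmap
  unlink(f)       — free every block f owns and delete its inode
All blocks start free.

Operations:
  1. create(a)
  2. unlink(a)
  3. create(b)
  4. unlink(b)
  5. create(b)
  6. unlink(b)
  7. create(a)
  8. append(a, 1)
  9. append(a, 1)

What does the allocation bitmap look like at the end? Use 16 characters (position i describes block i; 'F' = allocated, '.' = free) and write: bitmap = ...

after create(a) → a:[0]  free=[F...............]
after unlink(a) →   free=[................]
after create(b) → b:[0]  free=[F...............]
after unlink(b) →   free=[................]
after create(b) → b:[0]  free=[F...............]
after unlink(b) →   free=[................]
after create(a) → a:[0]  free=[F...............]
after append(a, 1) → a:[0, 1]  free=[FF..............]
after append(a, 1) → a:[0, 1, 2]  free=[FFF.............]

bitmap = FFF.............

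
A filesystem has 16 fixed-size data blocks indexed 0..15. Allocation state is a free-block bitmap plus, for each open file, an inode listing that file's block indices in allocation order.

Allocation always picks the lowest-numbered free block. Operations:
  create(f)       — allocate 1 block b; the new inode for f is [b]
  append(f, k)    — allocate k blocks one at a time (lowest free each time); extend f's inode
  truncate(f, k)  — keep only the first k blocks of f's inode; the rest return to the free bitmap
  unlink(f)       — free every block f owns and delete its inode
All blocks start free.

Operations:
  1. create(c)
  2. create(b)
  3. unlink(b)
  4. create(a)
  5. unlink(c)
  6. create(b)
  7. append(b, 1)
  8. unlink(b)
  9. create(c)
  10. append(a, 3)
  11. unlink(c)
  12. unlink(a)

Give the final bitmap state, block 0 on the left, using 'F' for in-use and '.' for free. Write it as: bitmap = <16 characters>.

bitmap = ................

create(c): bitmap=F............... | c=[0]
create(b): bitmap=FF.............. | b=[1] c=[0]
unlink(b): bitmap=F............... | c=[0]
create(a): bitmap=FF.............. | a=[1] c=[0]
unlink(c): bitmap=.F.............. | a=[1]
create(b): bitmap=FF.............. | a=[1] b=[0]
append(b, 1): bitmap=FFF............. | a=[1] b=[0, 2]
unlink(b): bitmap=.F.............. | a=[1]
create(c): bitmap=FF.............. | a=[1] c=[0]
append(a, 3): bitmap=FFFFF........... | a=[1, 2, 3, 4] c=[0]
unlink(c): bitmap=.FFFF........... | a=[1, 2, 3, 4]
unlink(a): bitmap=................ | 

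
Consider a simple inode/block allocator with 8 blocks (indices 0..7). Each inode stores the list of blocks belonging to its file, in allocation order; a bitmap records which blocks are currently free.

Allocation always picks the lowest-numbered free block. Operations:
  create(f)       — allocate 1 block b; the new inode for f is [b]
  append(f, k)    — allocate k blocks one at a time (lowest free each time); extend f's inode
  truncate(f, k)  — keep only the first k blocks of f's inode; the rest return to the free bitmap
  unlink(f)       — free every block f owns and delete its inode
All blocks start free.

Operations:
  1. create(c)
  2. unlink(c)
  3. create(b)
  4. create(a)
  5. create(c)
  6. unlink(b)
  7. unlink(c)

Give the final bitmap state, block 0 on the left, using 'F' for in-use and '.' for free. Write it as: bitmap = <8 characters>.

create(c): bitmap=F....... | c=[0]
unlink(c): bitmap=........ | 
create(b): bitmap=F....... | b=[0]
create(a): bitmap=FF...... | a=[1] b=[0]
create(c): bitmap=FFF..... | a=[1] b=[0] c=[2]
unlink(b): bitmap=.FF..... | a=[1] c=[2]
unlink(c): bitmap=.F...... | a=[1]

bitmap = .F......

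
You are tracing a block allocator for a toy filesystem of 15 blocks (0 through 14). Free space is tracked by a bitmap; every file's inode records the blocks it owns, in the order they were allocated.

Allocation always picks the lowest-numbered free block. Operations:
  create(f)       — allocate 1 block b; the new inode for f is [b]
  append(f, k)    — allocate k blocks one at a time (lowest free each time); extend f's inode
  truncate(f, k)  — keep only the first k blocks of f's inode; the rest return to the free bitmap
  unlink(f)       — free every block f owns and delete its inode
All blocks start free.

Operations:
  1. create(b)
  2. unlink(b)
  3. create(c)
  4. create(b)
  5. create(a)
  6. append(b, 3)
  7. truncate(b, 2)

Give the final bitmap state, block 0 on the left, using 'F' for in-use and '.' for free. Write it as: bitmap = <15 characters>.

bitmap = FFFF...........

create(b): bitmap=F.............. | b=[0]
unlink(b): bitmap=............... | 
create(c): bitmap=F.............. | c=[0]
create(b): bitmap=FF............. | b=[1] c=[0]
create(a): bitmap=FFF............ | a=[2] b=[1] c=[0]
append(b, 3): bitmap=FFFFFF......... | a=[2] b=[1, 3, 4, 5] c=[0]
truncate(b, 2): bitmap=FFFF........... | a=[2] b=[1, 3] c=[0]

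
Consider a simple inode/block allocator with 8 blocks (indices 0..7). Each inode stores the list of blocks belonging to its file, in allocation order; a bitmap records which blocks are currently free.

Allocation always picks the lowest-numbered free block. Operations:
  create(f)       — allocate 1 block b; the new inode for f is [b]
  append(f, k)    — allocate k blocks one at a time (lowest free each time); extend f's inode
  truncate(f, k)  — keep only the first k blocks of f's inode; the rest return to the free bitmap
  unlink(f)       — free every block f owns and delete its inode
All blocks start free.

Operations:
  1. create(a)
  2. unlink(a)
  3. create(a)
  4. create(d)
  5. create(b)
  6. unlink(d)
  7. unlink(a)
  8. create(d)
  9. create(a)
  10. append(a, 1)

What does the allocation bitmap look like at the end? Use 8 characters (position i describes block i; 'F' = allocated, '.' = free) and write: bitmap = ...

bitmap = FFFF....

create(a): bitmap=F....... | a=[0]
unlink(a): bitmap=........ | 
create(a): bitmap=F....... | a=[0]
create(d): bitmap=FF...... | a=[0] d=[1]
create(b): bitmap=FFF..... | a=[0] b=[2] d=[1]
unlink(d): bitmap=F.F..... | a=[0] b=[2]
unlink(a): bitmap=..F..... | b=[2]
create(d): bitmap=F.F..... | b=[2] d=[0]
create(a): bitmap=FFF..... | a=[1] b=[2] d=[0]
append(a, 1): bitmap=FFFF.... | a=[1, 3] b=[2] d=[0]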